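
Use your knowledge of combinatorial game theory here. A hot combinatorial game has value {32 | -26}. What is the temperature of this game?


The game is {32 | -26}, a switch {a | b} with numbers a > b.
Cooling {a | b} by t gives {a - t | b + t}, which stops being hot when a - t = b + t, i.e. at t = (a - b)/2. So the temperature of a switch is (a - b)/2.
Temperature = (Left option - Right option) / 2
= (32 - (-26)) / 2
= 58 / 2
= 29

29


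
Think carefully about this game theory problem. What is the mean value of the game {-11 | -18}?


Game = {-11 | -18}, a switch {a | b} with numbers a > b.
Its thermograph has left wall a - t and right wall b + t, which meet at t = (a - b)/2, where both equal (a + b)/2. So the mast (mean value) is at (a + b)/2.
Mean = (-11 + (-18))/2 = -29/2 = -29/2

-29/2


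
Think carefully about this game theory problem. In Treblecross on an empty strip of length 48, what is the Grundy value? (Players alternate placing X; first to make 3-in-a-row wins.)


Treblecross: place X on empty cells; 3-in-a-row wins.
Playing within two cells of an existing X lets the opponent win at once, so sensible play treats the cells i-2..i+2 around each X as dead. The player left with no safe cell loses, so this is a normal-play take-away game on strips of safe cells.
Placing X at cell i (0-indexed) of a strip of k safe cells leaves independent strips of sizes max(0, i-2) and max(0, k-i-3). Hence G(k) = mex{ G(max(0,i-2)) XOR G(max(0,k-i-3)) : 0 <= i < k }, with G(0) = 0.
G(1): splits (0,0):0^0=0 -> mex({0}) = 1
G(2): splits (0,0):0^0=0 -> mex({0}) = 1
G(3): splits (0,0):0^0=0 -> mex({0}) = 1
G(4): splits (0,1):0^1=1 (0,0):0^0=0 -> mex({0, 1}) = 2
G(5): splits (0,2):0^1=1 (0,1):0^1=1 (0,0):0^0=0 -> mex({0, 1}) = 2
G(6) = mex({1}) = 0
G(7) = mex({0, 1, 2}) = 3
G(8) = mex({0, 1, 2}) = 3
G(9) = mex({0, 2}) = 1
G(10) = mex({0, 2, 3}) = 1
G(11) = mex({0, 3}) = 1
G(12) = mex({1, 3}) = 0
G(13) = mex({0, 1, 2, 3}) = 4
G(14) = mex({0, 1, 2}) = 3
G(15) = mex({0, 1, 2}) = 3
G(16) = mex({0, 1, 2, 4}) = 3
G(17) = mex({0, 1, 3, 4}) = 2
G(18) = mex({0, 1, 3, 4}) = 2
G(19) = mex({0, 1, 3, 5}) = 2
G(20) = mex({0, 1, 2, 3, 5}) = 4
G(21) = mex({0, 1, 2, 3, 5}) = 4
G(22) = mex({1, 2, 6}) = 0
G(23) = mex({0, 1, 2, 3, 4, 6}) = 5
G(24) = mex({0, 1, 2, 3, 4}) = 5
G(25) = mex({0, 1, 3, 4, 7}) = 2
G(26) = mex({0, 1, 3, 4, 5, 7}) = 2
G(27) = mex({0, 1, 3, 5}) = 2
G(28) = mex({0, 1, 2, 5}) = 3
G(29) = mex({0, 1, 2, 4, 5, 6}) = 3
G(30) = mex({1, 2, 4, 6}) = 0
G(31) = mex({0, 1, 2, 3, 4, 6}) = 5
G(32) = mex({1, 2, 3, 4, 7}) = 0
G(33) = mex({0, 3, 7}) = 1
G(34) = mex({0, 2, 3, 5, 7}) = 1
G(35) = mex({0, 2, 3, 5, 6}) = 1
G(36) = mex({0, 1, 2, 5, 6}) = 3
G(37) = mex({0, 1, 2, 4, 5, 6}) = 3
G(38) = mex({0, 1, 2, 4}) = 3
G(39) = mex({0, 1, 2, 3, 4, 7}) = 5
G(40) = mex({0, 1, 2, 3, 4, 5, 7}) = 6
G(41) = mex({0, 1, 2, 3, 5, 7}) = 4
G(42) = mex({0, 1, 2, 3, 5, 6, 7}) = 4
G(43) = mex({0, 2, 3, 5, 6}) = 1
G(44) = mex({1, 2, 3, 4, 5, 6}) = 0
G(45) = mex({0, 1, 2, 3, 4, 6, 7}) = 5
G(46) = mex({0, 1, 2, 3, 4, 7}) = 5
G(47) = mex({0, 1, 2, 3, 4, 5, 7}) = 6
G(48) = mex({0, 1, 2, 3, 4, 5, 7}) = 6
Therefore G(48) = 6.

6


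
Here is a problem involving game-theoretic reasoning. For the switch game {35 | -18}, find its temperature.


The game is {35 | -18}, a switch {a | b} with numbers a > b.
Cooling {a | b} by t gives {a - t | b + t}, which stops being hot when a - t = b + t, i.e. at t = (a - b)/2. So the temperature of a switch is (a - b)/2.
Temperature = (Left option - Right option) / 2
= (35 - (-18)) / 2
= 53 / 2
= 53/2

53/2


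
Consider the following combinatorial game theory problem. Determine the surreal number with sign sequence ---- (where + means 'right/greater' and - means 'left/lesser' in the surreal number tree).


Sign expansion: ----
Rule: track bounds (lo, hi), initially (-inf, +inf). On '+', the current value becomes lo and we move to the simplest number in (value, hi): value + 1 if hi = +inf, otherwise the midpoint (value + hi)/2. On '-', the current value becomes hi and we move to value - 1 if lo = -inf, otherwise the midpoint (lo + value)/2.
Start at 0.
Step 1: sign = -, move left. Bounds: (-inf, 0). Value = -1
Step 2: sign = -, move left. Bounds: (-inf, -1). Value = -2
Step 3: sign = -, move left. Bounds: (-inf, -2). Value = -3
Step 4: sign = -, move left. Bounds: (-inf, -3). Value = -4
The surreal number with sign expansion ---- is -4.

-4


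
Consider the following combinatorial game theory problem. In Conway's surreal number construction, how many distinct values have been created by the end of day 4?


Day 0: {|} = 0 is born. Count = 1.
Day n: the number of surreal numbers born by day n is 2^(n+1) - 1.
By day 0: 2^1 - 1 = 1
By day 1: 2^2 - 1 = 3
By day 2: 2^3 - 1 = 7
By day 3: 2^4 - 1 = 15
By day 4: 2^5 - 1 = 31
By day 4: 31 surreal numbers.

31


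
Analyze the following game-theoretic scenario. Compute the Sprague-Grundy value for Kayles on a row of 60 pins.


Kayles: a move removes 1 or 2 adjacent pins from a contiguous row.
Removing pins from a row of k leaves two independent rows (a, b) with a + b = k - 1 (one pin) or a + b = k - 2 (two pins); an end removal gives a = 0.
By Sprague-Grundy, G(k) = mex{ G(a) XOR G(b) } over all these splits. G(0) = 0.
G(1): splits (0,0):0^0=0 -> mex({0}) = 1
G(2): splits (0,1):0^1=1 (0,0):0^0=0 -> mex({0, 1}) = 2
G(3): splits (0,2):0^2=2 (1,1):1^1=0 (0,1):0^1=1 -> mex({0, 1, 2}) = 3
G(4): splits (0,3):0^3=3 (1,2):1^2=3 (0,2):0^2=2 (1,1):1^1=0 -> mex({0, 2, 3}) = 1
G(5): splits (0,4):0^1=1 (1,3):1^3=2 (2,2):2^2=0 (0,3):0^3=3 (1,2):1^2=3 -> mex({0, 1, 2, 3}) = 4
G(6) = mex({0, 1, 2, 4}) = 3
G(7) = mex({0, 1, 3, 4, 5}) = 2
G(8) = mex({0, 2, 3, 5, 6}) = 1
G(9) = mex({0, 1, 2, 3, 6, 7}) = 4
G(10) = mex({0, 1, 3, 4, 5, 7}) = 2
G(11) = mex({0, 1, 2, 3, 4, 5}) = 6
G(12) = mex({0, 1, 2, 3, 5, 6, 7}) = 4
G(13) = mex({0, 2, 3, 4, 6, 7}) = 1
G(14) = mex({0, 1, 4, 5, 6, 7}) = 2
G(15) = mex({0, 1, 2, 3, 4, 5, 6}) = 7
G(16) = mex({0, 2, 3, 5, 6, 7}) = 1
G(17) = mex({0, 1, 2, 3, 5, 6, 7}) = 4
G(18) = mex({0, 1, 2, 4, 5, 6}) = 3
G(19) = mex({0, 1, 3, 4, 5, 7}) = 2
G(20) = mex({0, 2, 3, 4, 5, 6, 7}) = 1
G(21) = mex({0, 1, 2, 3, 5, 6, 7}) = 4
G(22) = mex({0, 1, 2, 3, 4, 5, 7}) = 6
G(23) = mex({0, 1, 2, 3, 4, 5, 6}) = 7
G(24) = mex({0, 1, 2, 3, 5, 6, 7}) = 4
G(25) = mex({0, 2, 3, 4, 6, 7}) = 1
G(26) = mex({0, 1, 3, 4, 5, 6, 7}) = 2
G(27) = mex({0, 1, 2, 3, 4, 5, 6, 7}) = 8
G(28) = mex({0, 1, 2, 3, 4, 6, 7, 8}) = 5
G(29) = mex({0, 1, 2, 3, 5, 6, 7, 8, 9}) = 4
G(30) = mex({0, 1, 2, 3, 4, 5, 6, 9, 10}) = 7
G(31) = mex({0, 1, 3, 4, 5, 7, 10, 11}) = 2
G(32) = mex({0, 2, 3, 4, 5, 6, 7, 9, 11}) = 1
G(33) = mex({0, 1, 2, 3, 4, 5, 6, 7, 9, 12}) = 8
G(34) = mex({0, 1, 2, 3, 4, 5, 7, 8, 11, 12}) = 6
G(35) = mex({0, 1, 2, 3, 4, 5, 6, 8, 9, 10, 11}) = 7
G(36) = mex({0, 1, 2, 3, 5, 6, 7, 9, 10}) = 4
G(37) = mex({0, 2, 3, 4, 6, 7, 9, 10, 11, 12}) = 1
G(38) = mex({0, 1, 3, 4, 5, 6, 7, 9, 10, 11, 12}) = 2
G(39) = mex({0, 1, 2, 4, 5, 6, 7, 9, 10, 12, 14}) = 3
G(40) = mex({0, 2, 3, 4, 6, 7, 11, 12, 14}) = 1
G(41) = mex({0, 1, 2, 3, 5, 6, 7, 9, 10, 11, 12}) = 4
G(42) = mex({0, 1, 2, 3, 4, 5, 6, 9, 10}) = 7
G(43) = mex({0, 1, 3, 4, 5, 7, 9, 10, 12, 15}) = 2
G(44) = mex({0, 2, 3, 4, 5, 6, 7, 9, 10, 12, 15}) = 1
G(45) = mex({0, 1, 2, 3, 4, 5, 6, 7, 9, 10, 12, 14}) = 8
G(46) = mex({0, 1, 3, 4, 5, 7, 8, 11, 12, 14}) = 2
G(47) = mex({0, 1, 2, 3, 4, 5, 6, 8, 9, 10, 11, 12}) = 7
G(48) = mex({0, 1, 2, 3, 5, 6, 7, 9, 10}) = 4
G(49) = mex({0, 2, 3, 4, 6, 7, 9, 10, 11, 12, 15}) = 1
G(50) = mex({0, 1, 4, 5, 6, 7, 9, 11, 12, 14, 15}) = 2
G(51) = mex({0, 1, 2, 3, 4, 5, 6, 7, 9, 12, 14, 15}) = 8
G(52) = mex({0, 2, 3, 4, 5, 6, 7, 8, 11, 12, 15}) = 1
G(53) = mex({0, 1, 2, 3, 5, 6, 7, 8, 9, 10, 11, 12}) = 4
G(54) = mex({0, 1, 2, 3, 4, 5, 6, 9, 10}) = 7
G(55) = mex({0, 1, 3, 4, 5, 7, 9, 10, 11, 12}) = 2
G(56) = mex({0, 2, 3, 4, 5, 6, 7, 9, 10, 11, 12, 13, 14}) = 1
G(57) = mex({0, 1, 2, 3, 5, 6, 7, 9, 10, 12, 13, 14, 15}) = 4
G(58) = mex({0, 1, 3, 4, 5, 7, 11, 12, 14, 15}) = 2
G(59) = mex({0, 1, 2, 3, 4, 5, 6, 9, 10, 11, 12, 15}) = 7
G(60) = mex({0, 1, 2, 3, 5, 6, 7, 9, 10}) = 4
Therefore G(60) = 4.

4


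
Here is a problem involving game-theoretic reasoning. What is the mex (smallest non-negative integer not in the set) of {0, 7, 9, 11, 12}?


Set = {0, 7, 9, 11, 12}
0 is in the set.
1 is NOT in the set. This is the mex.
mex = 1

1


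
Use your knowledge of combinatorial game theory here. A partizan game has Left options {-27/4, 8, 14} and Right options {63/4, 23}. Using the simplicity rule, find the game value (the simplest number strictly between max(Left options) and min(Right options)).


Left options: {-27/4, 8, 14}, max = 14
Right options: {63/4, 23}, min = 63/4
All options are numbers and max(Left) < min(Right), so by the simplicity theorem the value is the simplest (earliest-born) number strictly between 14 and 63/4.
The only integer strictly between 14 and 63/4 is 15.
No non-integer in the interval can be simpler: if x is a non-integer in the interval, then floor(x) or ceil(x) also lies in the interval (the interval contains an integer), and both are proper prefixes of x's sign expansion, i.e. born earlier. So the game value is 15.
Game value = 15

15


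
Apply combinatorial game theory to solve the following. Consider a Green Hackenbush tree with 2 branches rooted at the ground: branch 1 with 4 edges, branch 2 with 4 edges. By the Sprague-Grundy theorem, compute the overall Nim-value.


The tree has 2 branches from the ground vertex.
In Green Hackenbush, the Nim-value of a simple path of length k is k.
Branch 1: length 4, Nim-value = 4
Branch 2: length 4, Nim-value = 4
Total Nim-value = XOR of all branch values:
0 XOR 4 = 4
4 XOR 4 = 0
Nim-value of the tree = 0

0


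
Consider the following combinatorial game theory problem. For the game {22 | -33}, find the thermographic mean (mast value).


Game = {22 | -33}, a switch {a | b} with numbers a > b.
Its thermograph has left wall a - t and right wall b + t, which meet at t = (a - b)/2, where both equal (a + b)/2. So the mast (mean value) is at (a + b)/2.
Mean = (22 + (-33))/2 = -11/2 = -11/2

-11/2


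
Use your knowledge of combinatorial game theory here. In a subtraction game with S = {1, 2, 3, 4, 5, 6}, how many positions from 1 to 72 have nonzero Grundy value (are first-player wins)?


Subtraction set S = {1, 2, 3, 4, 5, 6}, so G(n) = n mod 7.
G(n) = 0 when n is a multiple of 7.
Multiples of 7 in [1, 72]: 10
N-positions (nonzero Grundy) = 72 - 10 = 62

62


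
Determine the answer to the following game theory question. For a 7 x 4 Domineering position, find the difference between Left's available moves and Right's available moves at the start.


Board is 7 x 4 (rows x cols).
Left (vertical) placements: (rows-1) * cols = 6 * 4 = 24
Right (horizontal) placements: rows * (cols-1) = 7 * 3 = 21
Advantage = Left - Right = 24 - 21 = 3

3


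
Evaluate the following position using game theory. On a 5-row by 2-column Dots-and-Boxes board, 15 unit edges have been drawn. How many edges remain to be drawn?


Grid: 5 x 2 boxes, i.e. 6 rows and 3 columns of dots.
Horizontal edges: (rows + 1) * cols = 6 * 2 = 12
Vertical edges: rows * (cols + 1) = 5 * 3 = 15
Total edges: 12 + 15 = 27
Edges drawn: 15
Remaining: 27 - 15 = 12

12


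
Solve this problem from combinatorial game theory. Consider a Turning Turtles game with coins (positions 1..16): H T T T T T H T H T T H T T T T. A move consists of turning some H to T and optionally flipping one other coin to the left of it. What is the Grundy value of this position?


Coins: H T T T T T H T H T T H T T T T
Key fact: a single head at position k behaves exactly like a Nim heap of size k (turning it to T and optionally flipping a coin at j < k corresponds to moving the heap from k to j, or to 0), and heads combine as a disjunctive sum (two heads at the same place would cancel, matching j XOR j = 0). So the Nim-value is the XOR of the 1-indexed positions of the heads.
Face-up positions (1-indexed): [1, 7, 9, 12]
XOR 0 with 1: 0 XOR 1 = 1
XOR 1 with 7: 1 XOR 7 = 6
XOR 6 with 9: 6 XOR 9 = 15
XOR 15 with 12: 15 XOR 12 = 3
Nim-value = 3

3


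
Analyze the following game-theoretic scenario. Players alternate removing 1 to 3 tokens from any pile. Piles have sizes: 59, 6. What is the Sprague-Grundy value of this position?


Subtraction set: {1, 2, 3}
For this subtraction set, G(n) = n mod 4 (period = max + 1 = 4).
Pile 1 (size 59): G(59) = 59 mod 4 = 3
Pile 2 (size 6): G(6) = 6 mod 4 = 2
Total Grundy value = XOR of all: 3 XOR 2 = 1

1


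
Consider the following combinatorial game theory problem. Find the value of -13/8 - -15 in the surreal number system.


x = -13/8, y = -15
Converting to common denominator: 8
x = -13/8, y = -120/8
x - y = -13/8 - -15 = 107/8

107/8


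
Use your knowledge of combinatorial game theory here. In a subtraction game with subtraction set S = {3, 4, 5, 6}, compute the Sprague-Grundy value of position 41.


The subtraction set is S = {3, 4, 5, 6}.
G(k) = mex{ G(k - s) : s in S, s <= k }. We compute iteratively: G(0) = 0.
G(1) = mex({}) = 0
G(2) = mex({}) = 0
G(3) = mex({0}) = 1
G(4) = mex({0}) = 1
G(5) = mex({0}) = 1
G(6) = mex({0, 1}) = 2
G(7) = mex({0, 1}) = 2
G(8) = mex({0, 1}) = 2
G(9) = mex({1, 2}) = 0
G(10) = mex({1, 2}) = 0
G(11) = mex({1, 2}) = 0
G(12) = mex({0, 2}) = 1
G(13) = mex({0, 2}) = 1
G(14) = mex({0, 2}) = 1
Observe that G(9)..G(14) = 0, 0, 0, 1, 1, 1 repeats G(0)..G(5) = 0, 0, 0, 1, 1, 1.
For k >= max(S) = 6, G(k) is determined by the previous 6 values G(k-6)..G(k-1); a window of 6 consecutive values has recurred shifted by 9, so by induction G(k + 9) = G(k) for all k >= 0: the sequence is periodic from the start with period 9.
One period: G(0..8) = 0, 0, 0, 1, 1, 1, 2, 2, 2.
41 mod 9 = 5, so G(41) = G(5) = 1.

1


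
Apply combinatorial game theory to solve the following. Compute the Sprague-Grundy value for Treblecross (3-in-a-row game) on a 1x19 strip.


Treblecross: place X on empty cells; 3-in-a-row wins.
Playing within two cells of an existing X lets the opponent win at once, so sensible play treats the cells i-2..i+2 around each X as dead. The player left with no safe cell loses, so this is a normal-play take-away game on strips of safe cells.
Placing X at cell i (0-indexed) of a strip of k safe cells leaves independent strips of sizes max(0, i-2) and max(0, k-i-3). Hence G(k) = mex{ G(max(0,i-2)) XOR G(max(0,k-i-3)) : 0 <= i < k }, with G(0) = 0.
G(1): splits (0,0):0^0=0 -> mex({0}) = 1
G(2): splits (0,0):0^0=0 -> mex({0}) = 1
G(3): splits (0,0):0^0=0 -> mex({0}) = 1
G(4): splits (0,1):0^1=1 (0,0):0^0=0 -> mex({0, 1}) = 2
G(5): splits (0,2):0^1=1 (0,1):0^1=1 (0,0):0^0=0 -> mex({0, 1}) = 2
G(6) = mex({1}) = 0
G(7) = mex({0, 1, 2}) = 3
G(8) = mex({0, 1, 2}) = 3
G(9) = mex({0, 2}) = 1
G(10) = mex({0, 2, 3}) = 1
G(11) = mex({0, 3}) = 1
G(12) = mex({1, 3}) = 0
G(13) = mex({0, 1, 2, 3}) = 4
G(14) = mex({0, 1, 2}) = 3
G(15) = mex({0, 1, 2}) = 3
G(16) = mex({0, 1, 2, 4}) = 3
G(17) = mex({0, 1, 3, 4}) = 2
G(18) = mex({0, 1, 3, 4}) = 2
G(19) = mex({0, 1, 3, 5}) = 2
Therefore G(19) = 2.

2


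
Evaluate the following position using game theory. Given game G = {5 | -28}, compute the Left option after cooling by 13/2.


Original game: {5 | -28} (a switch {a | b} with a > b).
Cooling by t (for t below the temperature (a - b)/2 = 33/2) taxes each move by t: {a | b} cooled by t is {a - t | b + t}.
Cooling amount: t = 13/2
Cooled Left option: 5 - 13/2 = -3/2
Cooled Right option: -28 + 13/2 = -43/2
Cooled game: {-3/2 | -43/2}
Left option = -3/2

-3/2


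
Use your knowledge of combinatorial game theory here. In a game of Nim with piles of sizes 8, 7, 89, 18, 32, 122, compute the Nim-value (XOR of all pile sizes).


We need the XOR (exclusive or) of all pile sizes.
After XOR-ing pile 1 (size 8): 0 XOR 8 = 8
After XOR-ing pile 2 (size 7): 8 XOR 7 = 15
After XOR-ing pile 3 (size 89): 15 XOR 89 = 86
After XOR-ing pile 4 (size 18): 86 XOR 18 = 68
After XOR-ing pile 5 (size 32): 68 XOR 32 = 100
After XOR-ing pile 6 (size 122): 100 XOR 122 = 30
The Nim-value of this position is 30.

30


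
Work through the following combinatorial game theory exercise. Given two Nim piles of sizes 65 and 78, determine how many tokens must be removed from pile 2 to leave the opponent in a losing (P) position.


Piles: 65 and 78
Current XOR: 65 XOR 78 = 15 (non-zero, so this is an N-position).
To make the XOR zero, we need to find a move that balances the piles.
For pile 2 (size 78): target = 78 XOR 15 = 65
We reduce pile 2 from 78 to 65.
Tokens removed: 78 - 65 = 13
Verification: 65 XOR 65 = 0

13


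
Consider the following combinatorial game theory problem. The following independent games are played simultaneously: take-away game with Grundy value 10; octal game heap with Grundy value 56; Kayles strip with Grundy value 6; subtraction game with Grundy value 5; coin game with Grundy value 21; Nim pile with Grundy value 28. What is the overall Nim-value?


By the Sprague-Grundy theorem, the Grundy value of a sum of games is the XOR of individual Grundy values.
take-away game: Grundy value = 10. Running XOR: 0 XOR 10 = 10
octal game heap: Grundy value = 56. Running XOR: 10 XOR 56 = 50
Kayles strip: Grundy value = 6. Running XOR: 50 XOR 6 = 52
subtraction game: Grundy value = 5. Running XOR: 52 XOR 5 = 49
coin game: Grundy value = 21. Running XOR: 49 XOR 21 = 36
Nim pile: Grundy value = 28. Running XOR: 36 XOR 28 = 56
The combined Grundy value is 56.

56


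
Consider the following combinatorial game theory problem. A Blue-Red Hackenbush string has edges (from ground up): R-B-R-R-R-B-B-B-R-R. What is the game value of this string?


Edges (from ground): R-B-R-R-R-B-B-B-R-R
By Berlekamp's sign-expansion rule, a Blue-Red Hackenbush stalk has the value of the surreal number whose sign sequence is the edge sequence with B -> + and R -> -.
Sign sequence: -+---+++--
Trace the sign expansion in the surreal number tree, starting from 0:
Edge 1: R (sign -) -> bounds (-inf, 0), value = -1
Edge 2: B (sign +) -> bounds (-1, 0), value = -1/2
Edge 3: R (sign -) -> bounds (-1, -1/2), value = -3/4
Edge 4: R (sign -) -> bounds (-1, -3/4), value = -7/8
Edge 5: R (sign -) -> bounds (-1, -7/8), value = -15/16
Edge 6: B (sign +) -> bounds (-15/16, -7/8), value = -29/32
Edge 7: B (sign +) -> bounds (-29/32, -7/8), value = -57/64
Edge 8: B (sign +) -> bounds (-57/64, -7/8), value = -113/128
Edge 9: R (sign -) -> bounds (-57/64, -113/128), value = -227/256
Edge 10: R (sign -) -> bounds (-57/64, -227/256), value = -455/512
Game value = -455/512

-455/512


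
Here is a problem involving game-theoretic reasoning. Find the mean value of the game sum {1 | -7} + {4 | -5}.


G1 = {1 | -7}, G2 = {4 | -5}
Each is a switch {a | b} with numbers a > b; its mean value is (a + b)/2, and mean value is additive over game sums: m(G1 + G2) = m(G1) + m(G2).
Mean of G1 = (1 + (-7))/2 = -6/2 = -3
Mean of G2 = (4 + (-5))/2 = -1/2 = -1/2
Mean of G1 + G2 = -3 + -1/2 = -7/2

-7/2


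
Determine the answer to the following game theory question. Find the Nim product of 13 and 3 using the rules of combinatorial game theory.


Nim multiplication is bilinear over XOR: (u XOR v) * w = (u*w) XOR (v*w).
So we split each operand into its bit components and XOR the pairwise Nim products.
13 = 1 + 4 + 8 (as XOR of powers of 2).
3 = 1 + 2 (as XOR of powers of 2).
Using the standard Nim-product table on single bits:
  2*2 = 3,   2*4 = 8,   2*8 = 12,
  4*4 = 6,   4*8 = 11,  8*8 = 13,
and  1*x = x (identity), k*l = l*k (commutative).
Pairwise Nim products:
  1 * 1 = 1
  1 * 2 = 2
  4 * 1 = 4
  4 * 2 = 8
  8 * 1 = 8
  8 * 2 = 12
XOR them: 1 XOR 2 XOR 4 XOR 8 XOR 8 XOR 12 = 11.
Result: 13 * 3 = 11 (in Nim).

11


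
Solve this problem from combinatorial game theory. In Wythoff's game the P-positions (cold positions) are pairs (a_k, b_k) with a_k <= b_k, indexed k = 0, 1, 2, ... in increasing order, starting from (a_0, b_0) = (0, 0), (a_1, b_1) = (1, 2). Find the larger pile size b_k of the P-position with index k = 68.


By Wythoff's theorem, a_k = floor(k * phi) and b_k = floor(k * phi^2) = a_k + k, where phi = (1 + sqrt(5))/2 is the golden ratio.
phi = (1 + sqrt(5))/2 = 1.618034
phi^2 = phi + 1 = 2.618034
k = 68
k * phi^2 = 68 * 2.618034 = 178.026311
b_68 = floor(k * phi^2) = 178 (check: a_68 + k = 110 + 68 = 178)

178


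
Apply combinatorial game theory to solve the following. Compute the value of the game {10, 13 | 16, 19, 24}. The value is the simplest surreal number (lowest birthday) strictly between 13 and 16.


Left options: {10, 13}, max = 13
Right options: {16, 19, 24}, min = 16
All options are numbers and max(Left) < min(Right), so by the simplicity theorem the value is the simplest (earliest-born) number strictly between 13 and 16.
Integers 14 through 15 all lie strictly between 13 and 16.
Among integers, the simplest (lowest birthday = smallest |n|; 0 is born on day 0, +-n on day n) is 14.
No non-integer in the interval can be simpler: if x is a non-integer in the interval, then floor(x) or ceil(x) also lies in the interval (the interval contains an integer), and both are proper prefixes of x's sign expansion, i.e. born earlier. So the game value is 14.
Game value = 14

14


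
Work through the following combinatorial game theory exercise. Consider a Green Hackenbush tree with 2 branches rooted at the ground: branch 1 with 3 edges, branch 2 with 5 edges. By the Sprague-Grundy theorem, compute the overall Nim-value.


The tree has 2 branches from the ground vertex.
In Green Hackenbush, the Nim-value of a simple path of length k is k.
Branch 1: length 3, Nim-value = 3
Branch 2: length 5, Nim-value = 5
Total Nim-value = XOR of all branch values:
0 XOR 3 = 3
3 XOR 5 = 6
Nim-value of the tree = 6

6


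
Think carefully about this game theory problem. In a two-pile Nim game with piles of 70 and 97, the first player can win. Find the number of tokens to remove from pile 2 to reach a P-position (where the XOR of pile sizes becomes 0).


Piles: 70 and 97
Current XOR: 70 XOR 97 = 39 (non-zero, so this is an N-position).
To make the XOR zero, we need to find a move that balances the piles.
For pile 2 (size 97): target = 97 XOR 39 = 70
We reduce pile 2 from 97 to 70.
Tokens removed: 97 - 70 = 27
Verification: 70 XOR 70 = 0

27


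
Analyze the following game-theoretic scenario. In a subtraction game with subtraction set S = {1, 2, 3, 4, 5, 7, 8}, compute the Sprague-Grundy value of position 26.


The subtraction set is S = {1, 2, 3, 4, 5, 7, 8}.
G(k) = mex{ G(k - s) : s in S, s <= k }. We compute iteratively: G(0) = 0.
G(1) = mex({0}) = 1
G(2) = mex({0, 1}) = 2
G(3) = mex({0, 1, 2}) = 3
G(4) = mex({0, 1, 2, 3}) = 4
G(5) = mex({0, 1, 2, 3, 4}) = 5
G(6) = mex({1, 2, 3, 4, 5}) = 0
G(7) = mex({0, 2, 3, 4, 5}) = 1
G(8) = mex({0, 1, 3, 4, 5}) = 2
G(9) = mex({0, 1, 2, 4, 5}) = 3
G(10) = mex({0, 1, 2, 3, 5}) = 4
G(11) = mex({0, 1, 2, 3, 4}) = 5
G(12) = mex({1, 2, 3, 4, 5}) = 0
G(13) = mex({0, 2, 3, 4, 5}) = 1
Observe that G(6)..G(13) = 0, 1, 2, 3, 4, 5, 0, 1 repeats G(0)..G(7) = 0, 1, 2, 3, 4, 5, 0, 1.
For k >= max(S) = 8, G(k) is determined by the previous 8 values G(k-8)..G(k-1); a window of 8 consecutive values has recurred shifted by 6, so by induction G(k + 6) = G(k) for all k >= 0: the sequence is periodic from the start with period 6.
One period: G(0..5) = 0, 1, 2, 3, 4, 5.
26 mod 6 = 2, so G(26) = G(2) = 2.

2


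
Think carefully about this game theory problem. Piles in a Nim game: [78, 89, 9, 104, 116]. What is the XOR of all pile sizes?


We need the XOR (exclusive or) of all pile sizes.
After XOR-ing pile 1 (size 78): 0 XOR 78 = 78
After XOR-ing pile 2 (size 89): 78 XOR 89 = 23
After XOR-ing pile 3 (size 9): 23 XOR 9 = 30
After XOR-ing pile 4 (size 104): 30 XOR 104 = 118
After XOR-ing pile 5 (size 116): 118 XOR 116 = 2
The Nim-value of this position is 2.

2


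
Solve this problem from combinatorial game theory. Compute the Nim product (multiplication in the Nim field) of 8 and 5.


Nim multiplication is bilinear over XOR: (u XOR v) * w = (u*w) XOR (v*w).
So we split each operand into its bit components and XOR the pairwise Nim products.
8 = 8 (as XOR of powers of 2).
5 = 1 + 4 (as XOR of powers of 2).
Using the standard Nim-product table on single bits:
  2*2 = 3,   2*4 = 8,   2*8 = 12,
  4*4 = 6,   4*8 = 11,  8*8 = 13,
and  1*x = x (identity), k*l = l*k (commutative).
Pairwise Nim products:
  8 * 1 = 8
  8 * 4 = 11
XOR them: 8 XOR 11 = 3.
Result: 8 * 5 = 3 (in Nim).

3


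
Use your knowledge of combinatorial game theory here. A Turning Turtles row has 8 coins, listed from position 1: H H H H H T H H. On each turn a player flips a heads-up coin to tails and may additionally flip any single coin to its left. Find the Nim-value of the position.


Coins: H H H H H T H H
Key fact: a single head at position k behaves exactly like a Nim heap of size k (turning it to T and optionally flipping a coin at j < k corresponds to moving the heap from k to j, or to 0), and heads combine as a disjunctive sum (two heads at the same place would cancel, matching j XOR j = 0). So the Nim-value is the XOR of the 1-indexed positions of the heads.
Face-up positions (1-indexed): [1, 2, 3, 4, 5, 7, 8]
XOR 0 with 1: 0 XOR 1 = 1
XOR 1 with 2: 1 XOR 2 = 3
XOR 3 with 3: 3 XOR 3 = 0
XOR 0 with 4: 0 XOR 4 = 4
XOR 4 with 5: 4 XOR 5 = 1
XOR 1 with 7: 1 XOR 7 = 6
XOR 6 with 8: 6 XOR 8 = 14
Nim-value = 14

14


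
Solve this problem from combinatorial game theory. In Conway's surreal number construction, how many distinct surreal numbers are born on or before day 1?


Day 0: {|} = 0 is born. Count = 1.
Day n: the number of surreal numbers born by day n is 2^(n+1) - 1.
By day 0: 2^1 - 1 = 1
By day 1: 2^2 - 1 = 3
By day 1: 3 surreal numbers.

3


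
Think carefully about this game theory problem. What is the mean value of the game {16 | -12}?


Game = {16 | -12}, a switch {a | b} with numbers a > b.
Its thermograph has left wall a - t and right wall b + t, which meet at t = (a - b)/2, where both equal (a + b)/2. So the mast (mean value) is at (a + b)/2.
Mean = (16 + (-12))/2 = 4/2 = 2

2


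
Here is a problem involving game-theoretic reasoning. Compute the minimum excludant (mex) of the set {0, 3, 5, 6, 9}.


Set = {0, 3, 5, 6, 9}
0 is in the set.
1 is NOT in the set. This is the mex.
mex = 1

1


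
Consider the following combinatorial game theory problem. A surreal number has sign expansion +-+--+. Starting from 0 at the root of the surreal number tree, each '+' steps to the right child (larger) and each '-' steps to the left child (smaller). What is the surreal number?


Sign expansion: +-+--+
Rule: track bounds (lo, hi), initially (-inf, +inf). On '+', the current value becomes lo and we move to the simplest number in (value, hi): value + 1 if hi = +inf, otherwise the midpoint (value + hi)/2. On '-', the current value becomes hi and we move to value - 1 if lo = -inf, otherwise the midpoint (lo + value)/2.
Start at 0.
Step 1: sign = +, move right. Bounds: (0, +inf). Value = 1
Step 2: sign = -, move left. Bounds: (0, 1). Value = 1/2
Step 3: sign = +, move right. Bounds: (1/2, 1). Value = 3/4
Step 4: sign = -, move left. Bounds: (1/2, 3/4). Value = 5/8
Step 5: sign = -, move left. Bounds: (1/2, 5/8). Value = 9/16
Step 6: sign = +, move right. Bounds: (9/16, 5/8). Value = 19/32
The surreal number with sign expansion +-+--+ is 19/32.

19/32


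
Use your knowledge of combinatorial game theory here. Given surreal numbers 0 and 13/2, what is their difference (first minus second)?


x = 0, y = 13/2
Converting to common denominator: 2
x = 0/2, y = 13/2
x - y = 0 - 13/2 = -13/2

-13/2


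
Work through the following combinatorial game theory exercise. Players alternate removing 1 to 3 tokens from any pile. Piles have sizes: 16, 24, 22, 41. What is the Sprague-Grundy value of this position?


Subtraction set: {1, 2, 3}
For this subtraction set, G(n) = n mod 4 (period = max + 1 = 4).
Pile 1 (size 16): G(16) = 16 mod 4 = 0
Pile 2 (size 24): G(24) = 24 mod 4 = 0
Pile 3 (size 22): G(22) = 22 mod 4 = 2
Pile 4 (size 41): G(41) = 41 mod 4 = 1
Total Grundy value = XOR of all: 0 XOR 0 XOR 2 XOR 1 = 3

3


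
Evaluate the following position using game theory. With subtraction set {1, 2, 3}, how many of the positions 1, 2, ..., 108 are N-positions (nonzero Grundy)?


Subtraction set S = {1, 2, 3}, so G(n) = n mod 4.
G(n) = 0 when n is a multiple of 4.
Multiples of 4 in [1, 108]: 27
N-positions (nonzero Grundy) = 108 - 27 = 81

81


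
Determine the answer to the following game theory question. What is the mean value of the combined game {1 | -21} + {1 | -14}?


G1 = {1 | -21}, G2 = {1 | -14}
Each is a switch {a | b} with numbers a > b; its mean value is (a + b)/2, and mean value is additive over game sums: m(G1 + G2) = m(G1) + m(G2).
Mean of G1 = (1 + (-21))/2 = -20/2 = -10
Mean of G2 = (1 + (-14))/2 = -13/2 = -13/2
Mean of G1 + G2 = -10 + -13/2 = -33/2

-33/2


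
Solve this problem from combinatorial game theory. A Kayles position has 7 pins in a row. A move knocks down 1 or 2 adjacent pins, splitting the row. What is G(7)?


Kayles: a move removes 1 or 2 adjacent pins from a contiguous row.
Removing pins from a row of k leaves two independent rows (a, b) with a + b = k - 1 (one pin) or a + b = k - 2 (two pins); an end removal gives a = 0.
By Sprague-Grundy, G(k) = mex{ G(a) XOR G(b) } over all these splits. G(0) = 0.
G(1): splits (0,0):0^0=0 -> mex({0}) = 1
G(2): splits (0,1):0^1=1 (0,0):0^0=0 -> mex({0, 1}) = 2
G(3): splits (0,2):0^2=2 (1,1):1^1=0 (0,1):0^1=1 -> mex({0, 1, 2}) = 3
G(4): splits (0,3):0^3=3 (1,2):1^2=3 (0,2):0^2=2 (1,1):1^1=0 -> mex({0, 2, 3}) = 1
G(5): splits (0,4):0^1=1 (1,3):1^3=2 (2,2):2^2=0 (0,3):0^3=3 (1,2):1^2=3 -> mex({0, 1, 2, 3}) = 4
G(6) = mex({0, 1, 2, 4}) = 3
G(7) = mex({0, 1, 3, 4, 5}) = 2
Therefore G(7) = 2.

2


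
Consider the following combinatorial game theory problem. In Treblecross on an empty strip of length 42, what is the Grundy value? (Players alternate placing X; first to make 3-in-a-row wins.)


Treblecross: place X on empty cells; 3-in-a-row wins.
Playing within two cells of an existing X lets the opponent win at once, so sensible play treats the cells i-2..i+2 around each X as dead. The player left with no safe cell loses, so this is a normal-play take-away game on strips of safe cells.
Placing X at cell i (0-indexed) of a strip of k safe cells leaves independent strips of sizes max(0, i-2) and max(0, k-i-3). Hence G(k) = mex{ G(max(0,i-2)) XOR G(max(0,k-i-3)) : 0 <= i < k }, with G(0) = 0.
G(1): splits (0,0):0^0=0 -> mex({0}) = 1
G(2): splits (0,0):0^0=0 -> mex({0}) = 1
G(3): splits (0,0):0^0=0 -> mex({0}) = 1
G(4): splits (0,1):0^1=1 (0,0):0^0=0 -> mex({0, 1}) = 2
G(5): splits (0,2):0^1=1 (0,1):0^1=1 (0,0):0^0=0 -> mex({0, 1}) = 2
G(6) = mex({1}) = 0
G(7) = mex({0, 1, 2}) = 3
G(8) = mex({0, 1, 2}) = 3
G(9) = mex({0, 2}) = 1
G(10) = mex({0, 2, 3}) = 1
G(11) = mex({0, 3}) = 1
G(12) = mex({1, 3}) = 0
G(13) = mex({0, 1, 2, 3}) = 4
G(14) = mex({0, 1, 2}) = 3
G(15) = mex({0, 1, 2}) = 3
G(16) = mex({0, 1, 2, 4}) = 3
G(17) = mex({0, 1, 3, 4}) = 2
G(18) = mex({0, 1, 3, 4}) = 2
G(19) = mex({0, 1, 3, 5}) = 2
G(20) = mex({0, 1, 2, 3, 5}) = 4
G(21) = mex({0, 1, 2, 3, 5}) = 4
G(22) = mex({1, 2, 6}) = 0
G(23) = mex({0, 1, 2, 3, 4, 6}) = 5
G(24) = mex({0, 1, 2, 3, 4}) = 5
G(25) = mex({0, 1, 3, 4, 7}) = 2
G(26) = mex({0, 1, 3, 4, 5, 7}) = 2
G(27) = mex({0, 1, 3, 5}) = 2
G(28) = mex({0, 1, 2, 5}) = 3
G(29) = mex({0, 1, 2, 4, 5, 6}) = 3
G(30) = mex({1, 2, 4, 6}) = 0
G(31) = mex({0, 1, 2, 3, 4, 6}) = 5
G(32) = mex({1, 2, 3, 4, 7}) = 0
G(33) = mex({0, 3, 7}) = 1
G(34) = mex({0, 2, 3, 5, 7}) = 1
G(35) = mex({0, 2, 3, 5, 6}) = 1
G(36) = mex({0, 1, 2, 5, 6}) = 3
G(37) = mex({0, 1, 2, 4, 5, 6}) = 3
G(38) = mex({0, 1, 2, 4}) = 3
G(39) = mex({0, 1, 2, 3, 4, 7}) = 5
G(40) = mex({0, 1, 2, 3, 4, 5, 7}) = 6
G(41) = mex({0, 1, 2, 3, 5, 7}) = 4
G(42) = mex({0, 1, 2, 3, 5, 6, 7}) = 4
Therefore G(42) = 4.

4


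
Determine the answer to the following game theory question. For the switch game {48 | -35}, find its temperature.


The game is {48 | -35}, a switch {a | b} with numbers a > b.
Cooling {a | b} by t gives {a - t | b + t}, which stops being hot when a - t = b + t, i.e. at t = (a - b)/2. So the temperature of a switch is (a - b)/2.
Temperature = (Left option - Right option) / 2
= (48 - (-35)) / 2
= 83 / 2
= 83/2

83/2


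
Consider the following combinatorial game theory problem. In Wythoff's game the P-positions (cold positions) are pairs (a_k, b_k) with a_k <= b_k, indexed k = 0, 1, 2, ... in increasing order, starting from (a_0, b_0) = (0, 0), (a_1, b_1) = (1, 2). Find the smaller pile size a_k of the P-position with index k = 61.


By Wythoff's theorem, a_k = floor(k * phi) and b_k = floor(k * phi^2) = a_k + k, where phi = (1 + sqrt(5))/2 is the golden ratio.
phi = (1 + sqrt(5))/2 = 1.618034
k = 61
k * phi = 61 * 1.618034 = 98.700073
a_61 = floor(k * phi) = 98

98


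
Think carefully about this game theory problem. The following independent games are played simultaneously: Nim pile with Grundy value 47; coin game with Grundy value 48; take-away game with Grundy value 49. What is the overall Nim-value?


By the Sprague-Grundy theorem, the Grundy value of a sum of games is the XOR of individual Grundy values.
Nim pile: Grundy value = 47. Running XOR: 0 XOR 47 = 47
coin game: Grundy value = 48. Running XOR: 47 XOR 48 = 31
take-away game: Grundy value = 49. Running XOR: 31 XOR 49 = 46
The combined Grundy value is 46.

46


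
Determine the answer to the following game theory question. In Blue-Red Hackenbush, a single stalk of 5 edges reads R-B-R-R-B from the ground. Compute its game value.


Edges (from ground): R-B-R-R-B
By Berlekamp's sign-expansion rule, a Blue-Red Hackenbush stalk has the value of the surreal number whose sign sequence is the edge sequence with B -> + and R -> -.
Sign sequence: -+--+
Trace the sign expansion in the surreal number tree, starting from 0:
Edge 1: R (sign -) -> bounds (-inf, 0), value = -1
Edge 2: B (sign +) -> bounds (-1, 0), value = -1/2
Edge 3: R (sign -) -> bounds (-1, -1/2), value = -3/4
Edge 4: R (sign -) -> bounds (-1, -3/4), value = -7/8
Edge 5: B (sign +) -> bounds (-7/8, -3/4), value = -13/16
Game value = -13/16

-13/16


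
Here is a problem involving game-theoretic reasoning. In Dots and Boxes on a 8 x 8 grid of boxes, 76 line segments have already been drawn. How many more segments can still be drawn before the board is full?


Grid: 8 x 8 boxes, i.e. 9 rows and 9 columns of dots.
Horizontal edges: (rows + 1) * cols = 9 * 8 = 72
Vertical edges: rows * (cols + 1) = 8 * 9 = 72
Total edges: 72 + 72 = 144
Edges drawn: 76
Remaining: 144 - 76 = 68

68


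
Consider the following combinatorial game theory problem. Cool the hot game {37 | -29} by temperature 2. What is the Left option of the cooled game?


Original game: {37 | -29} (a switch {a | b} with a > b).
Cooling by t (for t below the temperature (a - b)/2 = 33) taxes each move by t: {a | b} cooled by t is {a - t | b + t}.
Cooling amount: t = 2
Cooled Left option: 37 - 2 = 35
Cooled Right option: -29 + 2 = -27
Cooled game: {35 | -27}
Left option = 35

35


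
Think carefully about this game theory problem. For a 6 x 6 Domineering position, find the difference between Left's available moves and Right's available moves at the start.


Board is 6 x 6 (rows x cols).
Left (vertical) placements: (rows-1) * cols = 5 * 6 = 30
Right (horizontal) placements: rows * (cols-1) = 6 * 5 = 30
Advantage = Left - Right = 30 - 30 = 0

0


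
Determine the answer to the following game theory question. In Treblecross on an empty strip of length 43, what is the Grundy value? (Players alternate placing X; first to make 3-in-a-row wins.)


Treblecross: place X on empty cells; 3-in-a-row wins.
Playing within two cells of an existing X lets the opponent win at once, so sensible play treats the cells i-2..i+2 around each X as dead. The player left with no safe cell loses, so this is a normal-play take-away game on strips of safe cells.
Placing X at cell i (0-indexed) of a strip of k safe cells leaves independent strips of sizes max(0, i-2) and max(0, k-i-3). Hence G(k) = mex{ G(max(0,i-2)) XOR G(max(0,k-i-3)) : 0 <= i < k }, with G(0) = 0.
G(1): splits (0,0):0^0=0 -> mex({0}) = 1
G(2): splits (0,0):0^0=0 -> mex({0}) = 1
G(3): splits (0,0):0^0=0 -> mex({0}) = 1
G(4): splits (0,1):0^1=1 (0,0):0^0=0 -> mex({0, 1}) = 2
G(5): splits (0,2):0^1=1 (0,1):0^1=1 (0,0):0^0=0 -> mex({0, 1}) = 2
G(6) = mex({1}) = 0
G(7) = mex({0, 1, 2}) = 3
G(8) = mex({0, 1, 2}) = 3
G(9) = mex({0, 2}) = 1
G(10) = mex({0, 2, 3}) = 1
G(11) = mex({0, 3}) = 1
G(12) = mex({1, 3}) = 0
G(13) = mex({0, 1, 2, 3}) = 4
G(14) = mex({0, 1, 2}) = 3
G(15) = mex({0, 1, 2}) = 3
G(16) = mex({0, 1, 2, 4}) = 3
G(17) = mex({0, 1, 3, 4}) = 2
G(18) = mex({0, 1, 3, 4}) = 2
G(19) = mex({0, 1, 3, 5}) = 2
G(20) = mex({0, 1, 2, 3, 5}) = 4
G(21) = mex({0, 1, 2, 3, 5}) = 4
G(22) = mex({1, 2, 6}) = 0
G(23) = mex({0, 1, 2, 3, 4, 6}) = 5
G(24) = mex({0, 1, 2, 3, 4}) = 5
G(25) = mex({0, 1, 3, 4, 7}) = 2
G(26) = mex({0, 1, 3, 4, 5, 7}) = 2
G(27) = mex({0, 1, 3, 5}) = 2
G(28) = mex({0, 1, 2, 5}) = 3
G(29) = mex({0, 1, 2, 4, 5, 6}) = 3
G(30) = mex({1, 2, 4, 6}) = 0
G(31) = mex({0, 1, 2, 3, 4, 6}) = 5
G(32) = mex({1, 2, 3, 4, 7}) = 0
G(33) = mex({0, 3, 7}) = 1
G(34) = mex({0, 2, 3, 5, 7}) = 1
G(35) = mex({0, 2, 3, 5, 6}) = 1
G(36) = mex({0, 1, 2, 5, 6}) = 3
G(37) = mex({0, 1, 2, 4, 5, 6}) = 3
G(38) = mex({0, 1, 2, 4}) = 3
G(39) = mex({0, 1, 2, 3, 4, 7}) = 5
G(40) = mex({0, 1, 2, 3, 4, 5, 7}) = 6
G(41) = mex({0, 1, 2, 3, 5, 7}) = 4
G(42) = mex({0, 1, 2, 3, 5, 6, 7}) = 4
G(43) = mex({0, 2, 3, 5, 6}) = 1
Therefore G(43) = 1.

1


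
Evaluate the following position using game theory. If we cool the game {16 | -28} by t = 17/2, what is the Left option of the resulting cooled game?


Original game: {16 | -28} (a switch {a | b} with a > b).
Cooling by t (for t below the temperature (a - b)/2 = 22) taxes each move by t: {a | b} cooled by t is {a - t | b + t}.
Cooling amount: t = 17/2
Cooled Left option: 16 - 17/2 = 15/2
Cooled Right option: -28 + 17/2 = -39/2
Cooled game: {15/2 | -39/2}
Left option = 15/2

15/2


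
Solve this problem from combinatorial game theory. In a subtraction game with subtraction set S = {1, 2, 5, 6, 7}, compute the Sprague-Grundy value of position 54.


The subtraction set is S = {1, 2, 5, 6, 7}.
G(k) = mex{ G(k - s) : s in S, s <= k }. We compute iteratively: G(0) = 0.
G(1) = mex({0}) = 1
G(2) = mex({0, 1}) = 2
G(3) = mex({1, 2}) = 0
G(4) = mex({0, 2}) = 1
G(5) = mex({0, 1}) = 2
G(6) = mex({0, 1, 2}) = 3
G(7) = mex({0, 1, 2, 3}) = 4
G(8) = mex({0, 1, 2, 3, 4}) = 5
G(9) = mex({0, 1, 2, 4, 5}) = 3
G(10) = mex({0, 1, 2, 3, 5}) = 4
G(11) = mex({1, 2, 3, 4}) = 0
G(12) = mex({0, 2, 3, 4}) = 1
G(13) = mex({0, 1, 3, 4, 5}) = 2
G(14) = mex({1, 2, 3, 4, 5}) = 0
G(15) = mex({0, 2, 3, 4, 5}) = 1
G(16) = mex({0, 1, 3, 4}) = 2
G(17) = mex({0, 1, 2, 4}) = 3
Observe that G(11)..G(17) = 0, 1, 2, 0, 1, 2, 3 repeats G(0)..G(6) = 0, 1, 2, 0, 1, 2, 3.
For k >= max(S) = 7, G(k) is determined by the previous 7 values G(k-7)..G(k-1); a window of 7 consecutive values has recurred shifted by 11, so by induction G(k + 11) = G(k) for all k >= 0: the sequence is periodic from the start with period 11.
One period: G(0..10) = 0, 1, 2, 0, 1, 2, 3, 4, 5, 3, 4.
54 mod 11 = 10, so G(54) = G(10) = 4.

4


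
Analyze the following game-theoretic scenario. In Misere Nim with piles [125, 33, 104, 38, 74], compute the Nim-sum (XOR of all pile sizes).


We need the XOR (exclusive or) of all pile sizes.
After XOR-ing pile 1 (size 125): 0 XOR 125 = 125
After XOR-ing pile 2 (size 33): 125 XOR 33 = 92
After XOR-ing pile 3 (size 104): 92 XOR 104 = 52
After XOR-ing pile 4 (size 38): 52 XOR 38 = 18
After XOR-ing pile 5 (size 74): 18 XOR 74 = 88
The Nim-value of this position is 88.

88


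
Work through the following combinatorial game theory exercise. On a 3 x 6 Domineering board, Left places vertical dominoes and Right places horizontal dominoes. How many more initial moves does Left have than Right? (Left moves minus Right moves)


Board is 3 x 6 (rows x cols).
Left (vertical) placements: (rows-1) * cols = 2 * 6 = 12
Right (horizontal) placements: rows * (cols-1) = 3 * 5 = 15
Advantage = Left - Right = 12 - 15 = -3

-3
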